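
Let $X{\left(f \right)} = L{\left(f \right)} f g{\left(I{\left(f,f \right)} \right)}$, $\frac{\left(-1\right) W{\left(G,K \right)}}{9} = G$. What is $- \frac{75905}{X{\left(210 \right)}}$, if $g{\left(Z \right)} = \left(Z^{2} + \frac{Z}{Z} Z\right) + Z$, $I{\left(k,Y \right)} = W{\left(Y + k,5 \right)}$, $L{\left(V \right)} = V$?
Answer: $- \frac{15181}{125957008800} \approx -1.2053 \cdot 10^{-7}$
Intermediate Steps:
$W{\left(G,K \right)} = - 9 G$
$I{\left(k,Y \right)} = - 9 Y - 9 k$ ($I{\left(k,Y \right)} = - 9 \left(Y + k\right) = - 9 Y - 9 k$)
$g{\left(Z \right)} = Z^{2} + 2 Z$ ($g{\left(Z \right)} = \left(Z^{2} + 1 Z\right) + Z = \left(Z^{2} + Z\right) + Z = \left(Z + Z^{2}\right) + Z = Z^{2} + 2 Z$)
$X{\left(f \right)} = - 18 f^{3} \left(2 - 18 f\right)$ ($X{\left(f \right)} = f f \left(- 9 f - 9 f\right) \left(2 - 18 f\right) = f^{2} - 18 f \left(2 - 18 f\right) = f^{2} \left(- 18 f \left(2 - 18 f\right)\right) = - 18 f^{3} \left(2 - 18 f\right)$)
$- \frac{75905}{X{\left(210 \right)}} = - \frac{75905}{210^{3} \left(-36 + 324 \cdot 210\right)} = - \frac{75905}{9261000 \left(-36 + 68040\right)} = - \frac{75905}{9261000 \cdot 68004} = - \frac{75905}{629785044000} = \left(-75905\right) \frac{1}{629785044000} = - \frac{15181}{125957008800}$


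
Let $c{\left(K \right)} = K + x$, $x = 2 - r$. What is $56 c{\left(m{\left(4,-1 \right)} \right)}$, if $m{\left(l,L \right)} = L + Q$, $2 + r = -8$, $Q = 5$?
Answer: $896$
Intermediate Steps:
$r = -10$ ($r = -2 - 8 = -10$)
$x = 12$ ($x = 2 - -10 = 2 + 10 = 12$)
$m{\left(l,L \right)} = 5 + L$ ($m{\left(l,L \right)} = L + 5 = 5 + L$)
$c{\left(K \right)} = 12 + K$ ($c{\left(K \right)} = K + 12 = 12 + K$)
$56 c{\left(m{\left(4,-1 \right)} \right)} = 56 \left(12 + \left(5 - 1\right)\right) = 56 \left(12 + 4\right) = 56 \cdot 16 = 896$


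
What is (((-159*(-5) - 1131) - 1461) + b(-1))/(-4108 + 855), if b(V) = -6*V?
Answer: 1791/3253 ≈ 0.55057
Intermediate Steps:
(((-159*(-5) - 1131) - 1461) + b(-1))/(-4108 + 855) = (((-159*(-5) - 1131) - 1461) - 6*(-1))/(-4108 + 855) = (((795 - 1131) - 1461) + 6)/(-3253) = ((-336 - 1461) + 6)*(-1/3253) = (-1797 + 6)*(-1/3253) = -1791*(-1/3253) = 1791/3253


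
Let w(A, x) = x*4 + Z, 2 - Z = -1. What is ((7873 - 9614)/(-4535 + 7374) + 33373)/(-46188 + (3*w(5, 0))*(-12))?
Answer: -5263567/7301908 ≈ -0.72085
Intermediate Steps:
Z = 3 (Z = 2 - 1*(-1) = 2 + 1 = 3)
w(A, x) = 3 + 4*x (w(A, x) = x*4 + 3 = 4*x + 3 = 3 + 4*x)
((7873 - 9614)/(-4535 + 7374) + 33373)/(-46188 + (3*w(5, 0))*(-12)) = ((7873 - 9614)/(-4535 + 7374) + 33373)/(-46188 + (3*(3 + 4*0))*(-12)) = (-1741/2839 + 33373)/(-46188 + (3*(3 + 0))*(-12)) = (-1741*1/2839 + 33373)/(-46188 + (3*3)*(-12)) = (-1741/2839 + 33373)/(-46188 + 9*(-12)) = 94744206/(2839*(-46188 - 108)) = (94744206/2839)/(-46296) = (94744206/2839)*(-1/46296) = -5263567/7301908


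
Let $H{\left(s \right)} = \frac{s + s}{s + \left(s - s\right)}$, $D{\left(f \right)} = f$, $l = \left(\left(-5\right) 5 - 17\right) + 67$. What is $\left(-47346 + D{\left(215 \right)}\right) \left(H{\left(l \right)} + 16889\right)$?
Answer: $-796089721$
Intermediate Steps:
$l = 25$ ($l = \left(-25 - 17\right) + 67 = -42 + 67 = 25$)
$H{\left(s \right)} = 2$ ($H{\left(s \right)} = \frac{2 s}{s + 0} = \frac{2 s}{s} = 2$)
$\left(-47346 + D{\left(215 \right)}\right) \left(H{\left(l \right)} + 16889\right) = \left(-47346 + 215\right) \left(2 + 16889\right) = \left(-47131\right) 16891 = -796089721$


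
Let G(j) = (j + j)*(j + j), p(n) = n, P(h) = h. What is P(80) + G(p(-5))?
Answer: 180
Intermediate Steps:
G(j) = 4*j² (G(j) = (2*j)*(2*j) = 4*j²)
P(80) + G(p(-5)) = 80 + 4*(-5)² = 80 + 4*25 = 80 + 100 = 180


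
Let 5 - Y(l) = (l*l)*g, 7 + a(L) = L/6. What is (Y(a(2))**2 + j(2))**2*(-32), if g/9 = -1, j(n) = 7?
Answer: -861007904768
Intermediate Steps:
a(L) = -7 + L/6
g = -9 (g = 9*(-1) = -9)
Y(l) = 5 + 9*l**2 (Y(l) = 5 - l*l*(-9) = 5 - l**2*(-9) = 5 - (-9)*l**2 = 5 + 9*l**2)
(Y(a(2))**2 + j(2))**2*(-32) = ((5 + 9*(-7 + (1/6)*2)**2)**2 + 7)**2*(-32) = ((5 + 9*(-7 + 1/3)**2)**2 + 7)**2*(-32) = ((5 + 9*(-20/3)**2)**2 + 7)**2*(-32) = ((5 + 9*(400/9))**2 + 7)**2*(-32) = ((5 + 400)**2 + 7)**2*(-32) = (405**2 + 7)**2*(-32) = (164025 + 7)**2*(-32) = 164032**2*(-32) = 26906497024*(-32) = -861007904768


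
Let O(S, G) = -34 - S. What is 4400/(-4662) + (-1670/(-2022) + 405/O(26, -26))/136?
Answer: -421936189/427337568 ≈ -0.98736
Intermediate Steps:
4400/(-4662) + (-1670/(-2022) + 405/O(26, -26))/136 = 4400/(-4662) + (-1670/(-2022) + 405/(-34 - 1*26))/136 = 4400*(-1/4662) + (-1670*(-1/2022) + 405/(-34 - 26))*(1/136) = -2200/2331 + (835/1011 + 405/(-60))*(1/136) = -2200/2331 + (835/1011 + 405*(-1/60))*(1/136) = -2200/2331 + (835/1011 - 27/4)*(1/136) = -2200/2331 - 23957/4044*1/136 = -2200/2331 - 23957/549984 = -421936189/427337568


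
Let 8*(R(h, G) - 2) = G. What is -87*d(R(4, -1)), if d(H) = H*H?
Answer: -19575/64 ≈ -305.86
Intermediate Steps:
R(h, G) = 2 + G/8
d(H) = H**2
-87*d(R(4, -1)) = -87*(2 + (1/8)*(-1))**2 = -87*(2 - 1/8)**2 = -87*(15/8)**2 = -87*225/64 = -19575/64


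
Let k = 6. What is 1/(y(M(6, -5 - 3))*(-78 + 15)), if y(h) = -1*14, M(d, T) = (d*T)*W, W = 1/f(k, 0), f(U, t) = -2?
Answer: 1/882 ≈ 0.0011338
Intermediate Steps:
W = -½ (W = 1/(-2) = -½ ≈ -0.50000)
M(d, T) = -T*d/2 (M(d, T) = (d*T)*(-½) = (T*d)*(-½) = -T*d/2)
y(h) = -14
1/(y(M(6, -5 - 3))*(-78 + 15)) = 1/(-14*(-78 + 15)) = 1/(-14*(-63)) = 1/882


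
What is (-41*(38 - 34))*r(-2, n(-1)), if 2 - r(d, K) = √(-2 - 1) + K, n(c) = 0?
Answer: -328 + 164*I*√3 ≈ -328.0 + 284.06*I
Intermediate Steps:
r(d, K) = 2 - K - I*√3 (r(d, K) = 2 - (√(-2 - 1) + K) = 2 - (√(-3) + K) = 2 - (I*√3 + K) = 2 - (K + I*√3) = 2 + (-K - I*√3) = 2 - K - I*√3)
(-41*(38 - 34))*r(-2, n(-1)) = (-41*(38 - 34))*(2 - 1*0 - I*√3) = (-41*4)*(2 + 0 - I*√3) = (-1*164)*(2 - I*√3) = -164*(2 - I*√3) = -328 + 164*I*√3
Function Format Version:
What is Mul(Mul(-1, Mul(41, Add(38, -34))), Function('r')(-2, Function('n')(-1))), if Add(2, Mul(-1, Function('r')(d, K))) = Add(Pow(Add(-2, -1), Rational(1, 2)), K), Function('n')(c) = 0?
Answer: Add(-328, Mul(164, I, Pow(3, Rational(1, 2)))) ≈ Add(-328.00, Mul(284.06, I))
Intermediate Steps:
Function('r')(d, K) = Add(2, Mul(-1, K), Mul(-1, I, Pow(3, Rational(1, 2)))) (Function('r')(d, K) = Add(2, Mul(-1, Add(Pow(Add(-2, -1), Rational(1, 2)), K))) = Add(2, Mul(-1, Add(Pow(-3, Rational(1, 2)), K))) = Add(2, Mul(-1, Add(Mul(I, Pow(3, Rational(1, 2))), K))) = Add(2, Mul(-1, Add(K, Mul(I, Pow(3, Rational(1, 2)))))) = Add(2, Add(Mul(-1, K), Mul(-1, I, Pow(3, Rational(1, 2))))) = Add(2, Mul(-1, K), Mul(-1, I, Pow(3, Rational(1, 2)))))
Mul(Mul(-1, Mul(41, Add(38, -34))), Function('r')(-2, Function('n')(-1))) = Mul(Mul(-1, Mul(41, Add(38, -34))), Add(2, Mul(-1, 0), Mul(-1, I, Pow(3, Rational(1, 2))))) = Mul(Mul(-1, Mul(41, 4)), Add(2, 0, Mul(-1, I, Pow(3, Rational(1, 2))))) = Mul(Mul(-1, 164), Add(2, Mul(-1, I, Pow(3, Rational(1, 2))))) = Mul(-164, Add(2, Mul(-1, I, Pow(3, Rational(1, 2))))) = Add(-328, Mul(164, I, Pow(3, Rational(1, 2))))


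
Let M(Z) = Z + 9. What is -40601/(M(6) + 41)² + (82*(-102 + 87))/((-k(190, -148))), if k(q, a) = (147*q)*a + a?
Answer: -41959945967/3240889792 ≈ -12.947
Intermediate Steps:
M(Z) = 9 + Z
k(q, a) = a + 147*a*q (k(q, a) = 147*a*q + a = a + 147*a*q)
-40601/(M(6) + 41)² + (82*(-102 + 87))/((-k(190, -148))) = -40601/((9 + 6) + 41)² + (82*(-102 + 87))/((-(-148)*(1 + 147*190))) = -40601/(15 + 41)² + (82*(-15))/((-(-148)*(1 + 27930))) = -40601/(56²) - 1230/((-(-148)*27931)) = -40601/3136 - 1230/((-1*(-4133788))) = -40601*1/3136 - 1230/4133788 = -40601/3136 - 1230*1/4133788 = -40601/3136 - 615/2066894 = -41959945967/3240889792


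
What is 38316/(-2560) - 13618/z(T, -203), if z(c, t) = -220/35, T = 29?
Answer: 1376981/640 ≈ 2151.5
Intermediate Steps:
z(c, t) = -44/7 (z(c, t) = -220*1/35 = -44/7)
38316/(-2560) - 13618/z(T, -203) = 38316/(-2560) - 13618/(-44/7) = 38316*(-1/2560) - 13618*(-7/44) = -9579/640 + 4333/2 = 1376981/640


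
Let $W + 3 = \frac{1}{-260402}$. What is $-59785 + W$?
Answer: $- \frac{15568914777}{260402} \approx -59788.0$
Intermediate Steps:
$W = - \frac{781207}{260402}$ ($W = -3 + \frac{1}{-260402} = -3 - \frac{1}{260402} = - \frac{781207}{260402} \approx -3.0$)
$-59785 + W = -59785 - \frac{781207}{260402} = - \frac{15568914777}{260402}$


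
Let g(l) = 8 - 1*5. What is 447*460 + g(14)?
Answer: 205623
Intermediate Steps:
g(l) = 3 (g(l) = 8 - 5 = 3)
447*460 + g(14) = 447*460 + 3 = 205620 + 3 = 205623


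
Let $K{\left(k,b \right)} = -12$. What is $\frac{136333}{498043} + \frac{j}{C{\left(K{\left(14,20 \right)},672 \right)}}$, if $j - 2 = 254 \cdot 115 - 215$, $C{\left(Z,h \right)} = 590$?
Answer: $\frac{14522189341}{293845370} \approx 49.421$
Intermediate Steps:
$j = 28997$ ($j = 2 + \left(254 \cdot 115 - 215\right) = 2 + \left(29210 - 215\right) = 2 + 28995 = 28997$)
$\frac{136333}{498043} + \frac{j}{C{\left(K{\left(14,20 \right)},672 \right)}} = \frac{136333}{498043} + \frac{28997}{590} = \frac{14522189341}{293845370}$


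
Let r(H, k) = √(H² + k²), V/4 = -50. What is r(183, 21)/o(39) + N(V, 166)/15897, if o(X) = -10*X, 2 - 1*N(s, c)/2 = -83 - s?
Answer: -230/15897 - √3770/130 ≈ -0.48678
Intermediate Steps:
V = -200 (V = 4*(-50) = -200)
N(s, c) = 170 + 2*s (N(s, c) = 4 - 2*(-83 - s) = 4 + (166 + 2*s) = 170 + 2*s)
r(183, 21)/o(39) + N(V, 166)/15897 = √(183² + 21²)/((-10*39)) + (170 + 2*(-200))/15897 = √(33489 + 441)/(-390) + (170 - 400)*(1/15897) = √33930*(-1/390) - 230*1/15897 = (3*√3770)*(-1/390) - 230/15897 = -√3770/130 - 230/15897 = -230/15897 - √3770/130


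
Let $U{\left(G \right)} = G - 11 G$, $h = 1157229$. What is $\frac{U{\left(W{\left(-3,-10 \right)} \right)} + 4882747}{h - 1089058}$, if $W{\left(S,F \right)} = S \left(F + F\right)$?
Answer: $\frac{4882147}{68171} \approx 71.616$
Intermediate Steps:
$W{\left(S,F \right)} = 2 F S$ ($W{\left(S,F \right)} = S 2 F = 2 F S$)
$U{\left(G \right)} = - 10 G$
$\frac{U{\left(W{\left(-3,-10 \right)} \right)} + 4882747}{h - 1089058} = \frac{- 10 \cdot 2 \left(-10\right) \left(-3\right) + 4882747}{1157229 - 1089058} = \frac{\left(-10\right) 60 + 4882747}{68171} = \left(-600 + 4882747\right) \frac{1}{68171} = 4882147 \cdot \frac{1}{68171} = \frac{4882147}{68171}$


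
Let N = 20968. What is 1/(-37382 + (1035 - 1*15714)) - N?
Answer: -1091615049/52061 ≈ -20968.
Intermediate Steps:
1/(-37382 + (1035 - 1*15714)) - N = 1/(-37382 + (1035 - 1*15714)) - 1*20968 = 1/(-37382 + (1035 - 15714)) - 20968 = 1/(-37382 - 14679) - 20968 = 1/(-52061) - 20968 = -1/52061 - 20968 = -1091615049/52061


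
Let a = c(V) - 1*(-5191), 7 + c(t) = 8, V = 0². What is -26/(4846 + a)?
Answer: -13/5019 ≈ -0.0025902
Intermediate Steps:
V = 0
c(t) = 1 (c(t) = -7 + 8 = 1)
a = 5192 (a = 1 - 1*(-5191) = 1 + 5191 = 5192)
-26/(4846 + a) = -26/(4846 + 5192) = -26/10038 = (1/10038)*(-26) = -13/5019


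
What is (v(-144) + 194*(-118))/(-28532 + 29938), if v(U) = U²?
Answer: -1078/703 ≈ -1.5334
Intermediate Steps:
(v(-144) + 194*(-118))/(-28532 + 29938) = ((-144)² + 194*(-118))/(-28532 + 29938) = (20736 - 22892)/1406 = -2156*1/1406 = -1078/703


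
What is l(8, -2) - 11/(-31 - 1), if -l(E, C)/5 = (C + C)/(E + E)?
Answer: 51/32 ≈ 1.5938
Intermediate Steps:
l(E, C) = -5*C/E (l(E, C) = -5*(C + C)/(E + E) = -5*2*C/(2*E) = -5*2*C*1/(2*E) = -5*C/E)
l(8, -2) - 11/(-31 - 1) = -5*(-2)/8 - 11/(-31 - 1) = -5*(-2)*1/8 - 11/(-32) = 5/4 - 1/32*(-11) = 5/4 + 11/32 = 51/32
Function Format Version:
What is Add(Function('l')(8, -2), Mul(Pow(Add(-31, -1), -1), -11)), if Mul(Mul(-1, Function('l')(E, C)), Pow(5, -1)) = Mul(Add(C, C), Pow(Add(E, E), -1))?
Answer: Rational(51, 32) ≈ 1.5938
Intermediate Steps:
Function('l')(E, C) = Mul(-5, C, Pow(E, -1)) (Function('l')(E, C) = Mul(-5, Mul(Add(C, C), Pow(Add(E, E), -1))) = Mul(-5, Mul(Mul(2, C), Pow(Mul(2, E), -1))) = Mul(-5, Mul(Mul(2, C), Mul(Rational(1, 2), Pow(E, -1)))) = Mul(-5, Mul(C, Pow(E, -1))) = Mul(-5, C, Pow(E, -1)))
Add(Function('l')(8, -2), Mul(Pow(Add(-31, -1), -1), -11)) = Add(Mul(-5, -2, Pow(8, -1)), Mul(Pow(Add(-31, -1), -1), -11)) = Add(Mul(-5, -2, Rational(1, 8)), Mul(Pow(-32, -1), -11)) = Add(Rational(5, 4), Mul(Rational(-1, 32), -11)) = Add(Rational(5, 4), Rational(11, 32)) = Rational(51, 32)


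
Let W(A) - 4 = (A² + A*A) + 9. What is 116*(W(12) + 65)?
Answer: 42456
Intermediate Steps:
W(A) = 13 + 2*A² (W(A) = 4 + ((A² + A*A) + 9) = 4 + ((A² + A²) + 9) = 4 + (2*A² + 9) = 4 + (9 + 2*A²) = 13 + 2*A²)
116*(W(12) + 65) = 116*((13 + 2*12²) + 65) = 116*((13 + 2*144) + 65) = 116*((13 + 288) + 65) = 116*(301 + 65) = 116*366 = 42456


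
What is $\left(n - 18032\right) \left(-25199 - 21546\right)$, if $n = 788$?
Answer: $806070780$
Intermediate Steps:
$\left(n - 18032\right) \left(-25199 - 21546\right) = \left(788 - 18032\right) \left(-25199 - 21546\right) = \left(-17244\right) \left(-46745\right) = 806070780$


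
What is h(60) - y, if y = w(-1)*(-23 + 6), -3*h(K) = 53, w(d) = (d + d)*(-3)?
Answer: 253/3 ≈ 84.333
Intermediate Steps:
w(d) = -6*d (w(d) = (2*d)*(-3) = -6*d)
h(K) = -53/3 (h(K) = -1/3*53 = -53/3)
y = -102 (y = (-6*(-1))*(-23 + 6) = 6*(-17) = -102)
h(60) - y = -53/3 - 1*(-102) = -53/3 + 102 = 253/3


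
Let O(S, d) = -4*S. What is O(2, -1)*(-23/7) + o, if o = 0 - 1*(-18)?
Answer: 310/7 ≈ 44.286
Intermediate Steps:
o = 18 (o = 0 + 18 = 18)
O(2, -1)*(-23/7) + o = (-4*2)*(-23/7) + 18 = -(-184)/7 + 18 = -8*(-23/7) + 18 = 184/7 + 18 = 310/7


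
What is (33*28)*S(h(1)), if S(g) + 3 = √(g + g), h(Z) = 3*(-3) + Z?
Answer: -2772 + 3696*I ≈ -2772.0 + 3696.0*I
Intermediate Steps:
h(Z) = -9 + Z
S(g) = -3 + √2*√g (S(g) = -3 + √(g + g) = -3 + √(2*g) = -3 + √2*√g)
(33*28)*S(h(1)) = (33*28)*(-3 + √2*√(-9 + 1)) = 924*(-3 + √2*√(-8)) = 924*(-3 + √2*(2*I*√2)) = 924*(-3 + 4*I) = -2772 + 3696*I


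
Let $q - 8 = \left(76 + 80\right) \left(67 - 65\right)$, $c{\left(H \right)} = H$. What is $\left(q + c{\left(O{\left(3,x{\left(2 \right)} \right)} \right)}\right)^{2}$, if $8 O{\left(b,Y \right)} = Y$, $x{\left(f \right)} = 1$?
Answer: $\frac{6558721}{64} \approx 1.0248 \cdot 10^{5}$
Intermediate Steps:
$O{\left(b,Y \right)} = \frac{Y}{8}$
$q = 320$ ($q = 8 + \left(76 + 80\right) \left(67 - 65\right) = 8 + 156 \cdot 2 = 8 + 312 = 320$)
$\left(q + c{\left(O{\left(3,x{\left(2 \right)} \right)} \right)}\right)^{2} = \left(320 + \frac{1}{8} \cdot 1\right)^{2} = \left(320 + \frac{1}{8}\right)^{2} = \left(\frac{2561}{8}\right)^{2} = \frac{6558721}{64}$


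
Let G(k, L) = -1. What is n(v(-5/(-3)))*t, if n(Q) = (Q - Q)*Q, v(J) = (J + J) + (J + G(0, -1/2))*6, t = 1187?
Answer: 0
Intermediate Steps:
v(J) = -6 + 8*J (v(J) = (J + J) + (J - 1)*6 = 2*J + (-1 + J)*6 = 2*J + (-6 + 6*J) = -6 + 8*J)
n(Q) = 0 (n(Q) = 0*Q = 0)
n(v(-5/(-3)))*t = 0*1187 = 0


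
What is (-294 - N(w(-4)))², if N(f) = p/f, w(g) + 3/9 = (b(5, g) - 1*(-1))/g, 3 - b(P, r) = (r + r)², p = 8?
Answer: 10497600/121 ≈ 86757.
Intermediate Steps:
b(P, r) = 3 - 4*r² (b(P, r) = 3 - (r + r)² = 3 - (2*r)² = 3 - 4*r²)
w(g) = -⅓ + (4 - 4*g²)/g (w(g) = -⅓ + ((3 - 4*g²) - 1*(-1))/g = -⅓ + ((3 - 4*g²) + 1)/g = -⅓ + (4 - 4*g²)/g)
N(f) = 8/f
(-294 - N(w(-4)))² = (-294 - 8/(-⅓ - 4*(-4) + 4/(-4)))² = (-294 - 8/(-⅓ + 16 + 4*(-¼)))² = (-294 - 8/(-⅓ + 16 - 1))² = (-294 - 8/44/3)² = (-294 - 8*3/44)² = (-294 - 1*6/11)² = (-294 - 6/11)² = (-3240/11)² = 10497600/121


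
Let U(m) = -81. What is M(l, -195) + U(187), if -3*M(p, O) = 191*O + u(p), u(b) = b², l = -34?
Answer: 35846/3 ≈ 11949.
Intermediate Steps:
M(p, O) = -191*O/3 - p²/3 (M(p, O) = -(191*O + p²)/3 = -(p² + 191*O)/3 = -191*O/3 - p²/3)
M(l, -195) + U(187) = (-191/3*(-195) - ⅓*(-34)²) - 81 = (12415 - ⅓*1156) - 81 = (12415 - 1156/3) - 81 = 36089/3 - 81 = 35846/3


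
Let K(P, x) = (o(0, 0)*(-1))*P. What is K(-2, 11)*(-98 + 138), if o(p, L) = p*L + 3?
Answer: 240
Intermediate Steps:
o(p, L) = 3 + L*p (o(p, L) = L*p + 3 = 3 + L*p)
K(P, x) = -3*P (K(P, x) = ((3 + 0*0)*(-1))*P = ((3 + 0)*(-1))*P = (3*(-1))*P = -3*P)
K(-2, 11)*(-98 + 138) = (-3*(-2))*(-98 + 138) = 6*40 = 240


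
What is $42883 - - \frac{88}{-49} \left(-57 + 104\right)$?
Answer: $\frac{2097131}{49} \approx 42799.0$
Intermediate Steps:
$42883 - - \frac{88}{-49} \left(-57 + 104\right) = 42883 - \left(-88\right) \left(- \frac{1}{49}\right) 47 = 42883 - \frac{88}{49} \cdot 47 = 42883 - \frac{4136}{49} = \frac{2097131}{49}$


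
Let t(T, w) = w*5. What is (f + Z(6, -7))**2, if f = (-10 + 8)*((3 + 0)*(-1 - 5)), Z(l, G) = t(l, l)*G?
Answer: 30276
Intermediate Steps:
t(T, w) = 5*w
Z(l, G) = 5*G*l (Z(l, G) = (5*l)*G = 5*G*l)
f = 36 (f = -6*(-6) = -2*(-18) = 36)
(f + Z(6, -7))**2 = (36 + 5*(-7)*6)**2 = (36 - 210)**2 = (-174)**2 = 30276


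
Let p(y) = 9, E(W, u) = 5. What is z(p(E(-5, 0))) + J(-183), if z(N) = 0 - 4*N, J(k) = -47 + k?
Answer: -266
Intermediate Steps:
z(N) = -4*N
z(p(E(-5, 0))) + J(-183) = -4*9 + (-47 - 183) = -36 - 230 = -266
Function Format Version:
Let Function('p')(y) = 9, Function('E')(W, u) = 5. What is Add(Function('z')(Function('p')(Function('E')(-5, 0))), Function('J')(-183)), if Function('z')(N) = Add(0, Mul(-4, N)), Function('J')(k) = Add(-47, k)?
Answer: -266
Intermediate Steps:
Function('z')(N) = Mul(-4, N)
Add(Function('z')(Function('p')(Function('E')(-5, 0))), Function('J')(-183)) = Add(Mul(-4, 9), Add(-47, -183)) = Add(-36, -230) = -266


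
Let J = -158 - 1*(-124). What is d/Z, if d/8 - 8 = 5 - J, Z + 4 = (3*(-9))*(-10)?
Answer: 188/133 ≈ 1.4135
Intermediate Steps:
J = -34 (J = -158 + 124 = -34)
Z = 266 (Z = -4 + (3*(-9))*(-10) = -4 - 27*(-10) = -4 + 270 = 266)
d = 376 (d = 64 + 8*(5 - 1*(-34)) = 64 + 8*(5 + 34) = 64 + 8*39 = 64 + 312 = 376)
d/Z = 376/266 = 376*(1/266) = 188/133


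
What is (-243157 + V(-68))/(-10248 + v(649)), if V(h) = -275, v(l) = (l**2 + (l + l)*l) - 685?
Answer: -121716/626335 ≈ -0.19433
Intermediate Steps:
v(l) = -685 + 3*l**2 (v(l) = (l**2 + (2*l)*l) - 685 = (l**2 + 2*l**2) - 685 = 3*l**2 - 685 = -685 + 3*l**2)
(-243157 + V(-68))/(-10248 + v(649)) = (-243157 - 275)/(-10248 + (-685 + 3*649**2)) = -243432/(-10248 + (-685 + 3*421201)) = -243432/(-10248 + (-685 + 1263603)) = -243432/(-10248 + 1262918) = -243432/1252670 = -243432*1/1252670 = -121716/626335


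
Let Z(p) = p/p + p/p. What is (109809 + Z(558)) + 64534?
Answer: 174345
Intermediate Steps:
Z(p) = 2 (Z(p) = 1 + 1 = 2)
(109809 + Z(558)) + 64534 = (109809 + 2) + 64534 = 109811 + 64534 = 174345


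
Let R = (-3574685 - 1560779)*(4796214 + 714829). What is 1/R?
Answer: -1/28301762928952 ≈ -3.5333e-14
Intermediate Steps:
R = -28301762928952 (R = -5135464*5511043 = -28301762928952)
1/R = 1/(-28301762928952) = -1/28301762928952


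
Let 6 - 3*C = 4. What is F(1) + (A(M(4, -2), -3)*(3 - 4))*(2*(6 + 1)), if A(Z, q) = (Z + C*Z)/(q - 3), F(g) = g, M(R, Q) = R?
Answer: 149/9 ≈ 16.556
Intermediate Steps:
C = ⅔ (C = 2 - ⅓*4 = 2 - 4/3 = ⅔ ≈ 0.66667)
A(Z, q) = 5*Z/(3*(-3 + q)) (A(Z, q) = (Z + 2*Z/3)/(q - 3) = (5*Z/3)/(-3 + q) = 5*Z/(3*(-3 + q)))
F(1) + (A(M(4, -2), -3)*(3 - 4))*(2*(6 + 1)) = 1 + (((5/3)*4/(-3 - 3))*(3 - 4))*(2*(6 + 1)) = 1 + (((5/3)*4/(-6))*(-1))*(2*7) = 1 + (((5/3)*4*(-⅙))*(-1))*14 = 1 - 10/9*(-1)*14 = 1 + (10/9)*14 = 1 + 140/9 = 149/9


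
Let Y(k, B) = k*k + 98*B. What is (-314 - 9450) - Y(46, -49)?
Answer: -7078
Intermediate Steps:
Y(k, B) = k**2 + 98*B
(-314 - 9450) - Y(46, -49) = (-314 - 9450) - (46**2 + 98*(-49)) = -9764 - (2116 - 4802) = -9764 - 1*(-2686) = -9764 + 2686 = -7078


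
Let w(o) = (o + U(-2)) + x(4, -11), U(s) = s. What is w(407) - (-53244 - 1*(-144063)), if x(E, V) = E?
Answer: -90410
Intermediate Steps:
w(o) = 2 + o (w(o) = (o - 2) + 4 = (-2 + o) + 4 = 2 + o)
w(407) - (-53244 - 1*(-144063)) = (2 + 407) - (-53244 - 1*(-144063)) = 409 - (-53244 + 144063) = 409 - 1*90819 = 409 - 90819 = -90410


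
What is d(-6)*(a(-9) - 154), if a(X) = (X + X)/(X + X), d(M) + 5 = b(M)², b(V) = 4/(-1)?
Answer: -1683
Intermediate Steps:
b(V) = -4 (b(V) = 4*(-1) = -4)
d(M) = 11 (d(M) = -5 + (-4)² = -5 + 16 = 11)
a(X) = 1 (a(X) = (2*X)/((2*X)) = (2*X)*(1/(2*X)) = 1)
d(-6)*(a(-9) - 154) = 11*(1 - 154) = 11*(-153) = -1683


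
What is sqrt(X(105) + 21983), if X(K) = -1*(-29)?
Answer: 2*sqrt(5503) ≈ 148.36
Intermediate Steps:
X(K) = 29
sqrt(X(105) + 21983) = sqrt(29 + 21983) = sqrt(22012) = 2*sqrt(5503)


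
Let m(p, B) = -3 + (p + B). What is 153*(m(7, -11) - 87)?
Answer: -14382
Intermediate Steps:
m(p, B) = -3 + B + p (m(p, B) = -3 + (B + p) = -3 + B + p)
153*(m(7, -11) - 87) = 153*((-3 - 11 + 7) - 87) = 153*(-7 - 87) = 153*(-94) = -14382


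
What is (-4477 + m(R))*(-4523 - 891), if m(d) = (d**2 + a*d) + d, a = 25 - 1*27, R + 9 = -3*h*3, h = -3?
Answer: 22581794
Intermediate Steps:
R = 18 (R = -9 - 3*(-3)*3 = -9 + 9*3 = -9 + 27 = 18)
a = -2 (a = 25 - 27 = -2)
m(d) = d**2 - d (m(d) = (d**2 - 2*d) + d = d**2 - d)
(-4477 + m(R))*(-4523 - 891) = (-4477 + 18*(-1 + 18))*(-4523 - 891) = (-4477 + 18*17)*(-5414) = (-4477 + 306)*(-5414) = -4171*(-5414) = 22581794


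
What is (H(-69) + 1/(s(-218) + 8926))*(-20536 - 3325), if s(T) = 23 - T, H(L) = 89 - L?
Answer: -34559962207/9167 ≈ -3.7700e+6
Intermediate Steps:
(H(-69) + 1/(s(-218) + 8926))*(-20536 - 3325) = ((89 - 1*(-69)) + 1/((23 - 1*(-218)) + 8926))*(-20536 - 3325) = ((89 + 69) + 1/((23 + 218) + 8926))*(-23861) = (158 + 1/(241 + 8926))*(-23861) = (158 + 1/9167)*(-23861) = (1448387/9167)*(-23861) = -34559962207/9167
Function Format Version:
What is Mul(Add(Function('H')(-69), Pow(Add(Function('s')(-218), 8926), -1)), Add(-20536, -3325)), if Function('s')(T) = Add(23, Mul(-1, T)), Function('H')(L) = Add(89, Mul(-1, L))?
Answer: Rational(-34559962207, 9167) ≈ -3.7700e+6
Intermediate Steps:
Mul(Add(Function('H')(-69), Pow(Add(Function('s')(-218), 8926), -1)), Add(-20536, -3325)) = Mul(Add(Add(89, Mul(-1, -69)), Pow(Add(Add(23, Mul(-1, -218)), 8926), -1)), Add(-20536, -3325)) = Mul(Add(Add(89, 69), Pow(Add(Add(23, 218), 8926), -1)), -23861) = Mul(Add(158, Pow(Add(241, 8926), -1)), -23861) = Mul(Add(158, Pow(9167, -1)), -23861) = Mul(Add(158, Rational(1, 9167)), -23861) = Mul(Rational(1448387, 9167), -23861) = Rational(-34559962207, 9167)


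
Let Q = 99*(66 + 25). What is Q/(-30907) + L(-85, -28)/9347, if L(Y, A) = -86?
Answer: -86865125/288887729 ≈ -0.30069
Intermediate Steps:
Q = 9009 (Q = 99*91 = 9009)
Q/(-30907) + L(-85, -28)/9347 = 9009/(-30907) - 86/9347 = 9009*(-1/30907) - 86*1/9347 = -9009/30907 - 86/9347 = -86865125/288887729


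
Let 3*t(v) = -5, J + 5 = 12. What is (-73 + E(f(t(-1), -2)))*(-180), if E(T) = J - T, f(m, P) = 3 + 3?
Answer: 12960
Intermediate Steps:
J = 7 (J = -5 + 12 = 7)
t(v) = -5/3 (t(v) = (⅓)*(-5) = -5/3)
f(m, P) = 6
E(T) = 7 - T
(-73 + E(f(t(-1), -2)))*(-180) = (-73 + (7 - 1*6))*(-180) = (-73 + (7 - 6))*(-180) = (-73 + 1)*(-180) = -72*(-180) = 12960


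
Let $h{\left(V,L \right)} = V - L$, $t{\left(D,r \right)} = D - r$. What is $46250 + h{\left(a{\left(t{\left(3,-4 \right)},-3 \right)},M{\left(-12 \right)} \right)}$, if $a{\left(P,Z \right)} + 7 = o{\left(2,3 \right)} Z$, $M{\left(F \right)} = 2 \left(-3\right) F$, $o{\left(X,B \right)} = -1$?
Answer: $46174$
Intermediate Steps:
$M{\left(F \right)} = - 6 F$
$a{\left(P,Z \right)} = -7 - Z$
$46250 + h{\left(a{\left(t{\left(3,-4 \right)},-3 \right)},M{\left(-12 \right)} \right)} = 46250 - \left(4 - -72\right) = 46250 + \left(\left(-7 + 3\right) - 72\right) = 46250 - 76 = 46174$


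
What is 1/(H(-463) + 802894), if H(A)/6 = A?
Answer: 1/800116 ≈ 1.2498e-6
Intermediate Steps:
H(A) = 6*A
1/(H(-463) + 802894) = 1/(6*(-463) + 802894) = 1/(-2778 + 802894) = 1/800116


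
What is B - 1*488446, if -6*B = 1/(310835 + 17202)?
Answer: -961370163013/1968222 ≈ -4.8845e+5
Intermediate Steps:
B = -1/1968222 (B = -1/(6*(310835 + 17202)) = -⅙/328037 = -⅙*1/328037 = -1/1968222 ≈ -5.0807e-7)
B - 1*488446 = -1/1968222 - 1*488446 = -1/1968222 - 488446 = -961370163013/1968222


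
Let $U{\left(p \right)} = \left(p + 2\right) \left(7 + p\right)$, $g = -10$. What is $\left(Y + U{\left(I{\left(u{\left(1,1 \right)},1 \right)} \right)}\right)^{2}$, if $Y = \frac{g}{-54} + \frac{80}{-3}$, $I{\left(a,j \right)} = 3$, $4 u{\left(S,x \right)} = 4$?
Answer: $\frac{403225}{729} \approx 553.12$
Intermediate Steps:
$u{\left(S,x \right)} = 1$ ($u{\left(S,x \right)} = \frac{1}{4} \cdot 4 = 1$)
$Y = - \frac{715}{27}$ ($Y = - \frac{10}{-54} + \frac{80}{-3} = \left(-10\right) \left(- \frac{1}{54}\right) + 80 \left(- \frac{1}{3}\right) = \frac{5}{27} - \frac{80}{3} = - \frac{715}{27} \approx -26.481$)
$U{\left(p \right)} = \left(2 + p\right) \left(7 + p\right)$
$\left(Y + U{\left(I{\left(u{\left(1,1 \right)},1 \right)} \right)}\right)^{2} = \left(- \frac{715}{27} + \left(14 + 3^{2} + 9 \cdot 3\right)\right)^{2} = \left(- \frac{715}{27} + \left(14 + 9 + 27\right)\right)^{2} = \left(- \frac{715}{27} + 50\right)^{2} = \left(\frac{635}{27}\right)^{2} = \frac{403225}{729}$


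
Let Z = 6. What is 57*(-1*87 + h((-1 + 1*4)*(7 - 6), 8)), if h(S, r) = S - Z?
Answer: -5130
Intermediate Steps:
h(S, r) = -6 + S (h(S, r) = S - 1*6 = S - 6 = -6 + S)
57*(-1*87 + h((-1 + 1*4)*(7 - 6), 8)) = 57*(-1*87 + (-6 + (-1 + 1*4)*(7 - 6))) = 57*(-87 + (-6 + (-1 + 4)*1)) = 57*(-87 + (-6 + 3*1)) = 57*(-87 + (-6 + 3)) = 57*(-87 - 3) = 57*(-90) = -5130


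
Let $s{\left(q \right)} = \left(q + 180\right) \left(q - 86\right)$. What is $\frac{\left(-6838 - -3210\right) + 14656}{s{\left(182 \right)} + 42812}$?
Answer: $\frac{2757}{19391} \approx 0.14218$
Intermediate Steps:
$s{\left(q \right)} = \left(-86 + q\right) \left(180 + q\right)$ ($s{\left(q \right)} = \left(180 + q\right) \left(-86 + q\right) = \left(-86 + q\right) \left(180 + q\right)$)
$\frac{\left(-6838 - -3210\right) + 14656}{s{\left(182 \right)} + 42812} = \frac{\left(-6838 - -3210\right) + 14656}{\left(-15480 + 182^{2} + 94 \cdot 182\right) + 42812} = \frac{\left(-6838 + 3210\right) + 14656}{\left(-15480 + 33124 + 17108\right) + 42812} = \frac{-3628 + 14656}{34752 + 42812} = \frac{11028}{77564} = 11028 \cdot \frac{1}{77564} = \frac{2757}{19391}$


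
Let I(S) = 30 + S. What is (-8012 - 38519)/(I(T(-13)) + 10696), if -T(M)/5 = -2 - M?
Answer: -46531/10671 ≈ -4.3605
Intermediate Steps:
T(M) = 10 + 5*M (T(M) = -5*(-2 - M) = 10 + 5*M)
(-8012 - 38519)/(I(T(-13)) + 10696) = (-8012 - 38519)/((30 + (10 + 5*(-13))) + 10696) = -46531/((30 + (10 - 65)) + 10696) = -46531/((30 - 55) + 10696) = -46531/(-25 + 10696) = -46531/10671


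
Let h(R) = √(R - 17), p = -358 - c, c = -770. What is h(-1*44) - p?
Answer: -412 + I*√61 ≈ -412.0 + 7.8102*I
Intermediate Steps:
p = 412 (p = -358 - 1*(-770) = -358 + 770 = 412)
h(R) = √(-17 + R)
h(-1*44) - p = √(-17 - 1*44) - 1*412 = √(-17 - 44) - 412 = √(-61) - 412 = I*√61 - 412 = -412 + I*√61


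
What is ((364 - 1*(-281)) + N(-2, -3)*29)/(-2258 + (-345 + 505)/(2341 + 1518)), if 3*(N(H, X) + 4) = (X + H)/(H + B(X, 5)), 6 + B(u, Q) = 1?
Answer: -21714593/91491351 ≈ -0.23734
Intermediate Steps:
B(u, Q) = -5 (B(u, Q) = -6 + 1 = -5)
N(H, X) = -4 + (H + X)/(3*(-5 + H)) (N(H, X) = -4 + ((X + H)/(H - 5))/3 = -4 + ((H + X)/(-5 + H))/3 = -4 + (H + X)/(3*(-5 + H)))
((364 - 1*(-281)) + N(-2, -3)*29)/(-2258 + (-345 + 505)/(2341 + 1518)) = ((364 - 1*(-281)) + ((60 - 3 - 11*(-2))/(3*(-5 - 2)))*29)/(-2258 + (-345 + 505)/(2341 + 1518)) = ((364 + 281) + ((⅓)*(60 - 3 + 22)/(-7))*29)/(-2258 + 160/3859) = (645 + ((⅓)*(-⅐)*79)*29)/(-2258 + 160*(1/3859)) = (645 - 79/21*29)/(-2258 + 160/3859) = (645 - 2291/21)/(-8713462/3859) = (11254/21)*(-3859/8713462) = -21714593/91491351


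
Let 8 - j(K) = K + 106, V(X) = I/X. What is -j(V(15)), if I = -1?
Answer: 1469/15 ≈ 97.933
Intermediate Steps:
V(X) = -1/X
j(K) = -98 - K (j(K) = 8 - (K + 106) = 8 - (106 + K) = 8 + (-106 - K) = -98 - K)
-j(V(15)) = -(-98 - (-1)/15) = -(-98 - 1*(-1/15)) = -(-98 + 1/15) = -1*(-1469/15) = 1469/15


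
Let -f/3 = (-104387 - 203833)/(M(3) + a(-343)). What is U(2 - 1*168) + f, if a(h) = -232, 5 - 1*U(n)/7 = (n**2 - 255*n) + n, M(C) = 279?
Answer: -22011575/47 ≈ -4.6833e+5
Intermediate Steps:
U(n) = 35 - 7*n**2 + 1778*n (U(n) = 35 - 7*((n**2 - 255*n) + n) = 35 - 7*(n**2 - 254*n) = 35 + (-7*n**2 + 1778*n) = 35 - 7*n**2 + 1778*n)
f = 924660/47 (f = -3*(-104387 - 203833)/(279 - 232) = -(-924660)/47 = -3*(-308220/47) = 924660/47 ≈ 19674.)
U(2 - 1*168) + f = (35 - 7*(2 - 1*168)**2 + 1778*(2 - 1*168)) + 924660/47 = (35 - 7*(2 - 168)**2 + 1778*(2 - 168)) + 924660/47 = (35 - 7*(-166)**2 + 1778*(-166)) + 924660/47 = (35 - 7*27556 - 295148) + 924660/47 = (35 - 192892 - 295148) + 924660/47 = -488005 + 924660/47 = -22011575/47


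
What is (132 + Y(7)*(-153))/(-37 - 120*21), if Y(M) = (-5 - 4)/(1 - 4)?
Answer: 327/2557 ≈ 0.12788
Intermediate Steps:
Y(M) = 3 (Y(M) = -9/(-3) = -9*(-⅓) = 3)
(132 + Y(7)*(-153))/(-37 - 120*21) = (132 + 3*(-153))/(-37 - 120*21) = (132 - 459)/(-37 - 2520) = -327/(-2557) = -327*(-1/2557) = 327/2557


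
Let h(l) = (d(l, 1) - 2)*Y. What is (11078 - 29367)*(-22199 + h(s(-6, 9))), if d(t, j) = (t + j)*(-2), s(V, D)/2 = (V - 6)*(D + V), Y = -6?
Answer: 421360271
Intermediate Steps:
s(V, D) = 2*(-6 + V)*(D + V) (s(V, D) = 2*((V - 6)*(D + V)) = 2*((-6 + V)*(D + V)) = 2*(-6 + V)*(D + V))
d(t, j) = -2*j - 2*t (d(t, j) = (j + t)*(-2) = -2*j - 2*t)
h(l) = 24 + 12*l (h(l) = ((-2*1 - 2*l) - 2)*(-6) = ((-2 - 2*l) - 2)*(-6) = (-4 - 2*l)*(-6) = 24 + 12*l)
(11078 - 29367)*(-22199 + h(s(-6, 9))) = (11078 - 29367)*(-22199 + (24 + 12*(-12*9 - 12*(-6) + 2*(-6)² + 2*9*(-6)))) = -18289*(-22199 + (24 + 12*(-108 + 72 + 2*36 - 108))) = -18289*(-22199 + (24 + 12*(-108 + 72 + 72 - 108))) = -18289*(-22199 + (24 + 12*(-72))) = -18289*(-22199 + (24 - 864)) = -18289*(-22199 - 840) = -18289*(-23039) = 421360271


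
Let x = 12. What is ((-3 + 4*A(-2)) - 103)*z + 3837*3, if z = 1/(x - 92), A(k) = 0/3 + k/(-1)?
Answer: 460489/40 ≈ 11512.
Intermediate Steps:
A(k) = -k (A(k) = 0*(⅓) + k*(-1) = 0 - k = -k)
z = -1/80 (z = 1/(12 - 92) = 1/(-80) = -1/80 ≈ -0.012500)
((-3 + 4*A(-2)) - 103)*z + 3837*3 = ((-3 + 4*(-1*(-2))) - 103)*(-1/80) + 3837*3 = ((-3 + 4*2) - 103)*(-1/80) + 11511 = ((-3 + 8) - 103)*(-1/80) + 11511 = (5 - 103)*(-1/80) + 11511 = -98*(-1/80) + 11511 = 49/40 + 11511 = 460489/40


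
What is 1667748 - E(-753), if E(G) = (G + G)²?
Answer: -600288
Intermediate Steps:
E(G) = 4*G² (E(G) = (2*G)² = 4*G²)
1667748 - E(-753) = 1667748 - 4*(-753)² = 1667748 - 4*567009 = 1667748 - 1*2268036 = 1667748 - 2268036 = -600288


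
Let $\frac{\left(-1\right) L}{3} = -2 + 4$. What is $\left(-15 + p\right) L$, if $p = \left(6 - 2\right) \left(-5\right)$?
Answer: $210$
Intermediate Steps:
$L = -6$ ($L = - 3 \left(-2 + 4\right) = \left(-3\right) 2 = -6$)
$p = -20$ ($p = 4 \left(-5\right) = -20$)
$\left(-15 + p\right) L = \left(-15 - 20\right) \left(-6\right) = \left(-35\right) \left(-6\right) = 210$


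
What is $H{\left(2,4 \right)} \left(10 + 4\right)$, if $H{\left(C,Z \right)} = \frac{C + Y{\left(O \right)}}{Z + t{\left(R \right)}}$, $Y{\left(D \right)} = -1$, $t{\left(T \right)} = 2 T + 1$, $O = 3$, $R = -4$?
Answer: $- \frac{14}{3} \approx -4.6667$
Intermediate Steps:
$t{\left(T \right)} = 1 + 2 T$
$H{\left(C,Z \right)} = \frac{-1 + C}{-7 + Z}$ ($H{\left(C,Z \right)} = \frac{C - 1}{Z + \left(1 + 2 \left(-4\right)\right)} = \frac{-1 + C}{Z + \left(1 - 8\right)} = \frac{-1 + C}{Z - 7} = \frac{-1 + C}{-7 + Z}$)
$H{\left(2,4 \right)} \left(10 + 4\right) = \frac{-1 + 2}{-7 + 4} \left(10 + 4\right) = \frac{1}{-3} \cdot 1 \cdot 14 = \left(- \frac{1}{3}\right) 1 \cdot 14 = \left(- \frac{1}{3}\right) 14 = - \frac{14}{3}$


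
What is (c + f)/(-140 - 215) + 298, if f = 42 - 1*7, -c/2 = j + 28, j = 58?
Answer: 105927/355 ≈ 298.39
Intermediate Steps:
c = -172 (c = -2*(58 + 28) = -2*86 = -172)
f = 35 (f = 42 - 7 = 35)
(c + f)/(-140 - 215) + 298 = (-172 + 35)/(-140 - 215) + 298 = -137/(-355) + 298 = -137*(-1/355) + 298 = 137/355 + 298 = 105927/355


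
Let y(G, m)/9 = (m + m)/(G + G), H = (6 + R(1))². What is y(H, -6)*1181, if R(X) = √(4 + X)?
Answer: -63774/(6 + √5)² ≈ -940.16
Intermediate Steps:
H = (6 + √5)² (H = (6 + √(4 + 1))² = (6 + √5)² ≈ 67.833)
y(G, m) = 9*m/G (y(G, m) = 9*((m + m)/(G + G)) = 9*((2*m)/((2*G))) = 9*((2*m)*(1/(2*G))) = 9*(m/G) = 9*m/G)
y(H, -6)*1181 = (9*(-6)/(6 + √5)²)*1181 = -54/(6 + √5)²*1181 = -63774/(6 + √5)²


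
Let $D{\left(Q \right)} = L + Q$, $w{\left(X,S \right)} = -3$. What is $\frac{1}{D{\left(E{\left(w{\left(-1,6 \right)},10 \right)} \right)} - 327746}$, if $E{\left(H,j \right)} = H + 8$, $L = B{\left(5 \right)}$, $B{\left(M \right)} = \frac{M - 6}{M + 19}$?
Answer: $- \frac{24}{7865785} \approx -3.0512 \cdot 10^{-6}$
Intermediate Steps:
$B{\left(M \right)} = \frac{-6 + M}{19 + M}$
$L = - \frac{1}{24}$ ($L = \frac{-6 + 5}{19 + 5} = \frac{1}{24} \left(-1\right) = - \frac{1}{24} \approx -0.041667$)
$E{\left(H,j \right)} = 8 + H$
$D{\left(Q \right)} = - \frac{1}{24} + Q$
$\frac{1}{D{\left(E{\left(w{\left(-1,6 \right)},10 \right)} \right)} - 327746} = \frac{1}{\left(- \frac{1}{24} + \left(8 - 3\right)\right) - 327746} = \frac{1}{\left(- \frac{1}{24} + 5\right) - 327746} = \frac{1}{\frac{119}{24} - 327746} = \frac{1}{- \frac{7865785}{24}} = - \frac{24}{7865785}$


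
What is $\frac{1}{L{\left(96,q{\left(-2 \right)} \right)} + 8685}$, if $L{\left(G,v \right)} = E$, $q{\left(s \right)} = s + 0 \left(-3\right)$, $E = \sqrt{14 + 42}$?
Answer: $\frac{8685}{75429169} - \frac{2 \sqrt{14}}{75429169} \approx 0.00011504$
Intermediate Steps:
$E = 2 \sqrt{14}$ ($E = \sqrt{56} = 2 \sqrt{14} \approx 7.4833$)
$q{\left(s \right)} = s$ ($q{\left(s \right)} = s + 0 = s$)
$L{\left(G,v \right)} = 2 \sqrt{14}$
$\frac{1}{L{\left(96,q{\left(-2 \right)} \right)} + 8685} = \frac{1}{2 \sqrt{14} + 8685} = \frac{1}{8685 + 2 \sqrt{14}}$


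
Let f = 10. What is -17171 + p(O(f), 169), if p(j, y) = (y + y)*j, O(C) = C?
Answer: -13791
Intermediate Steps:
p(j, y) = 2*j*y (p(j, y) = (2*y)*j = 2*j*y)
-17171 + p(O(f), 169) = -17171 + 2*10*169 = -17171 + 3380 = -13791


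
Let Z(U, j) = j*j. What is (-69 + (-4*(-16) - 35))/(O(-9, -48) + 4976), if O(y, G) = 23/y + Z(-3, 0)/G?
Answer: -360/44761 ≈ -0.0080427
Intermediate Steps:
Z(U, j) = j²
O(y, G) = 23/y (O(y, G) = 23/y + 0²/G = 23/y + 0/G = 23/y + 0 = 23/y)
(-69 + (-4*(-16) - 35))/(O(-9, -48) + 4976) = (-69 + (-4*(-16) - 35))/(23/(-9) + 4976) = (-69 + (64 - 35))/(23*(-⅑) + 4976) = (-69 + 29)/(-23/9 + 4976) = -40/44761/9 = -40*9/44761 = -360/44761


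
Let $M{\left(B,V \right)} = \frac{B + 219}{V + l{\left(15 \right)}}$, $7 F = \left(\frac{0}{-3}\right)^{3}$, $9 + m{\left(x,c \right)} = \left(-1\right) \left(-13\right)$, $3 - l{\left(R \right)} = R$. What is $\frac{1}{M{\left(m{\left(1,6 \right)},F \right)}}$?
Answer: $- \frac{12}{223} \approx -0.053812$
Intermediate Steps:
$l{\left(R \right)} = 3 - R$
$m{\left(x,c \right)} = 4$ ($m{\left(x,c \right)} = -9 - -13 = -9 + 13 = 4$)
$F = 0$ ($F = \frac{\left(\frac{0}{-3}\right)^{3}}{7} = \frac{\left(0 \left(- \frac{1}{3}\right)\right)^{3}}{7} = \frac{0^{3}}{7} = \frac{1}{7} \cdot 0 = 0$)
$M{\left(B,V \right)} = \frac{219 + B}{-12 + V}$ ($M{\left(B,V \right)} = \frac{B + 219}{V + \left(3 - 15\right)} = \frac{219 + B}{V + \left(3 - 15\right)} = \frac{219 + B}{V - 12} = \frac{219 + B}{-12 + V}$)
$\frac{1}{M{\left(m{\left(1,6 \right)},F \right)}} = \frac{1}{\frac{1}{-12 + 0} \left(219 + 4\right)} = \frac{1}{\frac{1}{-12} \cdot 223} = \frac{1}{\left(- \frac{1}{12}\right) 223} = \frac{1}{- \frac{223}{12}} = - \frac{12}{223}$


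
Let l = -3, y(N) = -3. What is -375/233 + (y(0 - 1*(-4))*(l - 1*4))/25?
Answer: -4482/5825 ≈ -0.76944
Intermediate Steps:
-375/233 + (y(0 - 1*(-4))*(l - 1*4))/25 = -375/233 - 3*(-3 - 1*4)/25 = -375*1/233 - 3*(-3 - 4)*(1/25) = -375/233 - 3*(-7)*(1/25) = -375/233 + 21*(1/25) = -375/233 + 21/25 = -4482/5825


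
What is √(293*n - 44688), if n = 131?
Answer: I*√6305 ≈ 79.404*I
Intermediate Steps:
√(293*n - 44688) = √(293*131 - 44688) = √(38383 - 44688) = √(-6305) = I*√6305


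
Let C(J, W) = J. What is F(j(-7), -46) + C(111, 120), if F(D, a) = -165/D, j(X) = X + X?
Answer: 1719/14 ≈ 122.79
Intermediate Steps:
j(X) = 2*X
F(j(-7), -46) + C(111, 120) = -165/(2*(-7)) + 111 = -165/(-14) + 111 = -165*(-1/14) + 111 = 165/14 + 111 = 1719/14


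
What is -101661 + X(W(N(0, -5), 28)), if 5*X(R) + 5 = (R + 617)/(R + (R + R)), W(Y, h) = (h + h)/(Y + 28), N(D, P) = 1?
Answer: -28459377/280 ≈ -1.0164e+5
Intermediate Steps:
W(Y, h) = 2*h/(28 + Y) (W(Y, h) = (2*h)/(28 + Y) = 2*h/(28 + Y))
X(R) = -1 + (617 + R)/(15*R) (X(R) = -1 + ((R + 617)/(R + (R + R)))/5 = -1 + ((617 + R)/(R + 2*R))/5 = -1 + ((617 + R)/((3*R)))/5 = -1 + ((617 + R)*(1/(3*R)))/5 = -1 + ((617 + R)/(3*R))/5 = -1 + (617 + R)/(15*R))
-101661 + X(W(N(0, -5), 28)) = -101661 + (617 - 28*28/(28 + 1))/(15*((2*28/(28 + 1)))) = -101661 + (617 - 28*28/29)/(15*((2*28/29))) = -101661 + (617 - 28*28/29)/(15*((2*28*(1/29)))) = -101661 + (617 - 14*56/29)/(15*(56/29)) = -101661 + (1/15)*(29/56)*(617 - 784/29) = -101661 + (1/15)*(29/56)*(17109/29) = -101661 + 5703/280 = -28459377/280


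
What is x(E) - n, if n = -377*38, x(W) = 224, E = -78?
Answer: 14550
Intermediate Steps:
n = -14326
x(E) - n = 224 - 1*(-14326) = 224 + 14326 = 14550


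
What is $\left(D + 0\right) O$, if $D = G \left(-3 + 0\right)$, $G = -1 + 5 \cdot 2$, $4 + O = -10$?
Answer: $378$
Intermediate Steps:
$O = -14$ ($O = -4 - 10 = -14$)
$G = 9$ ($G = -1 + 10 = 9$)
$D = -27$ ($D = 9 \left(-3 + 0\right) = 9 \left(-3\right) = -27$)
$\left(D + 0\right) O = \left(-27 + 0\right) \left(-14\right) = \left(-27\right) \left(-14\right) = 378$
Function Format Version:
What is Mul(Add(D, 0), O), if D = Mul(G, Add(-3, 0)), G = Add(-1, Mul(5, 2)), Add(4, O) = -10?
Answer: 378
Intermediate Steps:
O = -14 (O = Add(-4, -10) = -14)
G = 9 (G = Add(-1, 10) = 9)
D = -27 (D = Mul(9, Add(-3, 0)) = Mul(9, -3) = -27)
Mul(Add(D, 0), O) = Mul(Add(-27, 0), -14) = Mul(-27, -14) = 378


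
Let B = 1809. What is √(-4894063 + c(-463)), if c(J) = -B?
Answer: 8*I*√76498 ≈ 2212.7*I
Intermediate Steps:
c(J) = -1809 (c(J) = -1*1809 = -1809)
√(-4894063 + c(-463)) = √(-4894063 - 1809) = √(-4895872) = 8*I*√76498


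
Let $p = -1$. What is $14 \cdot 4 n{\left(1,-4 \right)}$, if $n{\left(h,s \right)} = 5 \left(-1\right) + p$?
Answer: $-336$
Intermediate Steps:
$n{\left(h,s \right)} = -6$ ($n{\left(h,s \right)} = 5 \left(-1\right) - 1 = -5 - 1 = -6$)
$14 \cdot 4 n{\left(1,-4 \right)} = 14 \cdot 4 \left(-6\right) = 56 \left(-6\right) = -336$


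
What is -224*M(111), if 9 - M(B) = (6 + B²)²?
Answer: 34037902080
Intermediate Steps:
M(B) = 9 - (6 + B²)²
-224*M(111) = -224*(9 - (6 + 111²)²) = -224*(9 - (6 + 12321)²) = -224*(9 - 1*12327²) = -224*(9 - 1*151954929) = -224*(9 - 151954929) = -224*(-151954920) = 34037902080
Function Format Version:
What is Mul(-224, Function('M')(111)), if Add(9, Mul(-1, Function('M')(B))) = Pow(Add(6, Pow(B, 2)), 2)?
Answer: 34037902080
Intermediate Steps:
Function('M')(B) = Add(9, Mul(-1, Pow(Add(6, Pow(B, 2)), 2)))
Mul(-224, Function('M')(111)) = Mul(-224, Add(9, Mul(-1, Pow(Add(6, Pow(111, 2)), 2)))) = Mul(-224, Add(9, Mul(-1, Pow(Add(6, 12321), 2)))) = Mul(-224, Add(9, Mul(-1, Pow(12327, 2)))) = Mul(-224, Add(9, Mul(-1, 151954929))) = Mul(-224, Add(9, -151954929)) = Mul(-224, -151954920) = 34037902080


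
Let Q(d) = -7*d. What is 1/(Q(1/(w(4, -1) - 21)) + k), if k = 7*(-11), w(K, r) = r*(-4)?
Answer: -17/1302 ≈ -0.013057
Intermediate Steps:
w(K, r) = -4*r
k = -77
1/(Q(1/(w(4, -1) - 21)) + k) = 1/(-7/(-4*(-1) - 21) - 77) = 1/(-7/(4 - 21) - 77) = 1/(-7/(-17) - 77) = 1/(-7*(-1/17) - 77) = 1/(7/17 - 77) = 1/(-1302/17) = -17/1302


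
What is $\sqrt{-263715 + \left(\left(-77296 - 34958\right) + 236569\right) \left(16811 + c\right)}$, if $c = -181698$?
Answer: $4 i \sqrt{1281136945} \approx 1.4317 \cdot 10^{5} i$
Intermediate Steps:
$\sqrt{-263715 + \left(\left(-77296 - 34958\right) + 236569\right) \left(16811 + c\right)} = \sqrt{-263715 + \left(\left(-77296 - 34958\right) + 236569\right) \left(16811 - 181698\right)} = \sqrt{-263715 + \left(\left(-77296 - 34958\right) + 236569\right) \left(-164887\right)} = \sqrt{-263715 + \left(-112254 + 236569\right) \left(-164887\right)} = \sqrt{-263715 + 124315 \left(-164887\right)} = \sqrt{-263715 - 20497927405} = \sqrt{-20498191120} = 4 i \sqrt{1281136945}$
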